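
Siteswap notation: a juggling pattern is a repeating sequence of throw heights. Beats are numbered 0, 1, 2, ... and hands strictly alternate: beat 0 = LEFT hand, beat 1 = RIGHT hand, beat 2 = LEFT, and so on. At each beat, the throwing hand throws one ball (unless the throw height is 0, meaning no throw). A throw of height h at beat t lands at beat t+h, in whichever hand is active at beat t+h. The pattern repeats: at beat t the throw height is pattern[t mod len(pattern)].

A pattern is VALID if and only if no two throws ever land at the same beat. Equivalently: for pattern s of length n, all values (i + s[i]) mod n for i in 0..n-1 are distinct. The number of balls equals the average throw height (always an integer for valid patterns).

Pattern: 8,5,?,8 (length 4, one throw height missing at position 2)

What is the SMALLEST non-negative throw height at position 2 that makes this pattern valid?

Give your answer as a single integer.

Answer: 3

Derivation:
i=0: (0 + 8) mod 4 = 0
i=1: (1 + 5) mod 4 = 2
i=2: s[i]=? (unknown)
i=3: (3 + 8) mod 4 = 3
Known residues: [0, 2, 3]; need a permutation of 0..3, so missing residue r = 1
Need (2 + s) mod 4 = 1; smallest s = (1 - 2) mod 4 = 3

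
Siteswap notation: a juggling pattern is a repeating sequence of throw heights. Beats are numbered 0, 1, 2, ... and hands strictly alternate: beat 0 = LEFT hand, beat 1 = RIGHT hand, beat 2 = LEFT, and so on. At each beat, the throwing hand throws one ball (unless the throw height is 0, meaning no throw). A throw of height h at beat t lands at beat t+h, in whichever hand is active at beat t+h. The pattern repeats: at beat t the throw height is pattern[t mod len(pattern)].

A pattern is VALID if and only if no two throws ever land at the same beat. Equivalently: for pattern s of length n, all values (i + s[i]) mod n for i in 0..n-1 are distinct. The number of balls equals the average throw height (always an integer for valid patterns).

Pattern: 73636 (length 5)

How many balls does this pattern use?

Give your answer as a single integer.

Answer: 5

Derivation:
Pattern = [7, 3, 6, 3, 6], length n = 5
  position 0: throw height = 7, running sum = 7
  position 1: throw height = 3, running sum = 10
  position 2: throw height = 6, running sum = 16
  position 3: throw height = 3, running sum = 19
  position 4: throw height = 6, running sum = 25
Total sum = 25; balls = sum / n = 25 / 5 = 5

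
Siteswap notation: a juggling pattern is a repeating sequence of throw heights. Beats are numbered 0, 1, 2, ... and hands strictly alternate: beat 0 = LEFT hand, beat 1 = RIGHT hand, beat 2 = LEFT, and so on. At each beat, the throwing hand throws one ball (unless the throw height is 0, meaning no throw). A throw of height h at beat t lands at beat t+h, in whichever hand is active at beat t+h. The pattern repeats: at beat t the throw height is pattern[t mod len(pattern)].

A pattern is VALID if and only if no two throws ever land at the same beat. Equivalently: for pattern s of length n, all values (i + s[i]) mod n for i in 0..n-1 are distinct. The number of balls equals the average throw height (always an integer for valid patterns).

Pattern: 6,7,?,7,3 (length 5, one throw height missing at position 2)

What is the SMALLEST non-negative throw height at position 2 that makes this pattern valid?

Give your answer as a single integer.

Answer: 2

Derivation:
i=0: (0 + 6) mod 5 = 1
i=1: (1 + 7) mod 5 = 3
i=2: s[i]=? (unknown)
i=3: (3 + 7) mod 5 = 0
i=4: (4 + 3) mod 5 = 2
Known residues: [0, 1, 2, 3]; need a permutation of 0..4, so missing residue r = 4
Need (2 + s) mod 5 = 4; smallest s = (4 - 2) mod 5 = 2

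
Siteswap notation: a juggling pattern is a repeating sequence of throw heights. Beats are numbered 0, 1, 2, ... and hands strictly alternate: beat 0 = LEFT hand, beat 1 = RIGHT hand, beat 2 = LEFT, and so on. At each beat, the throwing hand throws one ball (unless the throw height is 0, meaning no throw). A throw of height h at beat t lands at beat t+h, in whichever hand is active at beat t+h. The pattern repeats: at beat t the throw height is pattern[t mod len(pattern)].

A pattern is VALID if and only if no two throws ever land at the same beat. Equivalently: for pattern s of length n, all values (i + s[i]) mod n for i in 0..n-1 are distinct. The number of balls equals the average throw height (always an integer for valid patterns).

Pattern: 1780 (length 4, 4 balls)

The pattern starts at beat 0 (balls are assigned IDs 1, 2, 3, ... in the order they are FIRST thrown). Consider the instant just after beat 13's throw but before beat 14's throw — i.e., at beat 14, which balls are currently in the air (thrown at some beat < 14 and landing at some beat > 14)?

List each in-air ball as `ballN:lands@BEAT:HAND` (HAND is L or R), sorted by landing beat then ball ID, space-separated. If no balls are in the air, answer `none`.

Answer: ball1:lands@16:L ball2:lands@18:L ball3:lands@20:L

Derivation:
Beat 0 (L): throw ball1 h=1 -> lands@1:R; in-air after throw: [b1@1:R]
Beat 1 (R): throw ball1 h=7 -> lands@8:L; in-air after throw: [b1@8:L]
Beat 2 (L): throw ball2 h=8 -> lands@10:L; in-air after throw: [b1@8:L b2@10:L]
Beat 4 (L): throw ball3 h=1 -> lands@5:R; in-air after throw: [b3@5:R b1@8:L b2@10:L]
Beat 5 (R): throw ball3 h=7 -> lands@12:L; in-air after throw: [b1@8:L b2@10:L b3@12:L]
Beat 6 (L): throw ball4 h=8 -> lands@14:L; in-air after throw: [b1@8:L b2@10:L b3@12:L b4@14:L]
Beat 8 (L): throw ball1 h=1 -> lands@9:R; in-air after throw: [b1@9:R b2@10:L b3@12:L b4@14:L]
Beat 9 (R): throw ball1 h=7 -> lands@16:L; in-air after throw: [b2@10:L b3@12:L b4@14:L b1@16:L]
Beat 10 (L): throw ball2 h=8 -> lands@18:L; in-air after throw: [b3@12:L b4@14:L b1@16:L b2@18:L]
Beat 12 (L): throw ball3 h=1 -> lands@13:R; in-air after throw: [b3@13:R b4@14:L b1@16:L b2@18:L]
Beat 13 (R): throw ball3 h=7 -> lands@20:L; in-air after throw: [b4@14:L b1@16:L b2@18:L b3@20:L]
Beat 14 (L): throw ball4 h=8 -> lands@22:L; in-air after throw: [b1@16:L b2@18:L b3@20:L b4@22:L]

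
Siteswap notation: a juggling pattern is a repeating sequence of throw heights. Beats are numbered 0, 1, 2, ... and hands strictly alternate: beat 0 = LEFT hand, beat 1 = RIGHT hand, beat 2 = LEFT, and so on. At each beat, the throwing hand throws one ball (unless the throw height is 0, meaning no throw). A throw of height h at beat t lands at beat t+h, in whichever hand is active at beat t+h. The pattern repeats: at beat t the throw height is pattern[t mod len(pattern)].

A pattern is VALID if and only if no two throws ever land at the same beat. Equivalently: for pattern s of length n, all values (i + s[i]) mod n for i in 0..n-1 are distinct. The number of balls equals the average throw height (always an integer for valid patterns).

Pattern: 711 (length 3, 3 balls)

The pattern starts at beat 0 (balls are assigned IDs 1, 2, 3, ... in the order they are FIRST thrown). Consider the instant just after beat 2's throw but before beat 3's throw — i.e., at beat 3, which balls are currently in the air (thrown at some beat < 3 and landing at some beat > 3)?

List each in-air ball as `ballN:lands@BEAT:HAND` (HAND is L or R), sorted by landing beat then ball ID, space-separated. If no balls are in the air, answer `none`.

Beat 0 (L): throw ball1 h=7 -> lands@7:R; in-air after throw: [b1@7:R]
Beat 1 (R): throw ball2 h=1 -> lands@2:L; in-air after throw: [b2@2:L b1@7:R]
Beat 2 (L): throw ball2 h=1 -> lands@3:R; in-air after throw: [b2@3:R b1@7:R]
Beat 3 (R): throw ball2 h=7 -> lands@10:L; in-air after throw: [b1@7:R b2@10:L]

Answer: ball1:lands@7:R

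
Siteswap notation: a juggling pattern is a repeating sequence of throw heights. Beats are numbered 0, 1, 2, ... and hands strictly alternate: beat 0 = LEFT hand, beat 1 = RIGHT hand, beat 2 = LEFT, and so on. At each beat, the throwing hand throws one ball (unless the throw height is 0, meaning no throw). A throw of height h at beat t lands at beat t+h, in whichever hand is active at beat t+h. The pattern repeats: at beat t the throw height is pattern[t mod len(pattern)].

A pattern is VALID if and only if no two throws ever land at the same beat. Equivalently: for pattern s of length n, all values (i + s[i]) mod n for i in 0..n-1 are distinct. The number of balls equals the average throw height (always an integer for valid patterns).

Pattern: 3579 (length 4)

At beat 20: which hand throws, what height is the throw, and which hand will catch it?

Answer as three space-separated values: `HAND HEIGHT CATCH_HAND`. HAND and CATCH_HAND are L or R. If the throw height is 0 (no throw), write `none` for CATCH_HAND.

Answer: L 3 R

Derivation:
Beat 20: 20 mod 2 = 0, so hand = L
Throw height = pattern[20 mod 4] = pattern[0] = 3
Lands at beat 20+3=23, 23 mod 2 = 1, so catch hand = R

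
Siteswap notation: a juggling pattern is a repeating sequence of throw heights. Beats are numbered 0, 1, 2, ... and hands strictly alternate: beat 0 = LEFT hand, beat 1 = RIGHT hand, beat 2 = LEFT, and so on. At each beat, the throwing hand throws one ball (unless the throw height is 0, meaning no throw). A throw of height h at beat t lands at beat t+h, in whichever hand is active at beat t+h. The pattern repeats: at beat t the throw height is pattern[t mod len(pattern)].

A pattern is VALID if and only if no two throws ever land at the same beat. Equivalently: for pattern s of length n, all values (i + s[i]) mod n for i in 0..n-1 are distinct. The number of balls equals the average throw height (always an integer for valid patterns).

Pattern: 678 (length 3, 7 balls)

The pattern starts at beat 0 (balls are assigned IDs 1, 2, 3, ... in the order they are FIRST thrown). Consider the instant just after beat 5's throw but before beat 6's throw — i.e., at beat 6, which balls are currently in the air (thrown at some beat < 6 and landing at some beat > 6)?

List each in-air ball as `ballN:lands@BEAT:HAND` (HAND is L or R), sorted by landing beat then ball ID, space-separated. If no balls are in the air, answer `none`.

Beat 0 (L): throw ball1 h=6 -> lands@6:L; in-air after throw: [b1@6:L]
Beat 1 (R): throw ball2 h=7 -> lands@8:L; in-air after throw: [b1@6:L b2@8:L]
Beat 2 (L): throw ball3 h=8 -> lands@10:L; in-air after throw: [b1@6:L b2@8:L b3@10:L]
Beat 3 (R): throw ball4 h=6 -> lands@9:R; in-air after throw: [b1@6:L b2@8:L b4@9:R b3@10:L]
Beat 4 (L): throw ball5 h=7 -> lands@11:R; in-air after throw: [b1@6:L b2@8:L b4@9:R b3@10:L b5@11:R]
Beat 5 (R): throw ball6 h=8 -> lands@13:R; in-air after throw: [b1@6:L b2@8:L b4@9:R b3@10:L b5@11:R b6@13:R]
Beat 6 (L): throw ball1 h=6 -> lands@12:L; in-air after throw: [b2@8:L b4@9:R b3@10:L b5@11:R b1@12:L b6@13:R]

Answer: ball2:lands@8:L ball4:lands@9:R ball3:lands@10:L ball5:lands@11:R ball6:lands@13:R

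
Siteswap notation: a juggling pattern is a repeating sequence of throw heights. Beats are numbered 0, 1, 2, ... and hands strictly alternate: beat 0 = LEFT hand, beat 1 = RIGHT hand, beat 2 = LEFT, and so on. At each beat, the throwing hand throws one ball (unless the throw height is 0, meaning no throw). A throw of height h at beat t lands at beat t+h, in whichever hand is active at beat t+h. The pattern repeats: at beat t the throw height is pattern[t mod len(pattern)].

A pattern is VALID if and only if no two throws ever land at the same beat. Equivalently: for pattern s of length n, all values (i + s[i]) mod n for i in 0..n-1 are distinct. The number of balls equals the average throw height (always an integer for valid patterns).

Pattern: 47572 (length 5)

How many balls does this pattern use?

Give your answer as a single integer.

Pattern = [4, 7, 5, 7, 2], length n = 5
  position 0: throw height = 4, running sum = 4
  position 1: throw height = 7, running sum = 11
  position 2: throw height = 5, running sum = 16
  position 3: throw height = 7, running sum = 23
  position 4: throw height = 2, running sum = 25
Total sum = 25; balls = sum / n = 25 / 5 = 5

Answer: 5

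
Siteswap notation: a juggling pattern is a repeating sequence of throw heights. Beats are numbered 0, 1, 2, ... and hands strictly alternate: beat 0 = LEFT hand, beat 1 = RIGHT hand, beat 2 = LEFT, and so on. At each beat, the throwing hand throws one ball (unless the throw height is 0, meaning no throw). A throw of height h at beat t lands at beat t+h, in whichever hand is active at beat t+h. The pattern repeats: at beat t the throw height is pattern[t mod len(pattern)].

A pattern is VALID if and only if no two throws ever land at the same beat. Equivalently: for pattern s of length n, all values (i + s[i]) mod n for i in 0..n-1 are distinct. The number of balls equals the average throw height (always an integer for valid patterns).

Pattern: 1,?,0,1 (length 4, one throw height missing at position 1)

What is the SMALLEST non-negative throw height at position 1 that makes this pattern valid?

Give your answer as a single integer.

Answer: 2

Derivation:
i=0: (0 + 1) mod 4 = 1
i=1: s[i]=? (unknown)
i=2: (2 + 0) mod 4 = 2
i=3: (3 + 1) mod 4 = 0
Known residues: [0, 1, 2]; need a permutation of 0..3, so missing residue r = 3
Need (1 + s) mod 4 = 3; smallest s = (3 - 1) mod 4 = 2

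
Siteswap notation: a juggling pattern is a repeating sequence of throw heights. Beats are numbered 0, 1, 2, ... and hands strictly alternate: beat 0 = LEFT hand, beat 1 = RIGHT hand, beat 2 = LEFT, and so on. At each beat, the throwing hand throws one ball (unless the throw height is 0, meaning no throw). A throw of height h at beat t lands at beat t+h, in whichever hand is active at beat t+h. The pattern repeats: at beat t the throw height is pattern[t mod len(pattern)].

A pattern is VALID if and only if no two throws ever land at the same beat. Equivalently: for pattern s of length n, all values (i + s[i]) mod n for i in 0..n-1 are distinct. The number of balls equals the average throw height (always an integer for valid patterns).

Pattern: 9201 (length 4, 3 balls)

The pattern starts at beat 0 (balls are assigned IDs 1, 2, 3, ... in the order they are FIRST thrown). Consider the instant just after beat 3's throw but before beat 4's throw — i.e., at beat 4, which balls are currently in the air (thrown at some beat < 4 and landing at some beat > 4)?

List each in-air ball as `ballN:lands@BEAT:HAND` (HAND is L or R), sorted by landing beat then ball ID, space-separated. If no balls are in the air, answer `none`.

Answer: ball1:lands@9:R

Derivation:
Beat 0 (L): throw ball1 h=9 -> lands@9:R; in-air after throw: [b1@9:R]
Beat 1 (R): throw ball2 h=2 -> lands@3:R; in-air after throw: [b2@3:R b1@9:R]
Beat 3 (R): throw ball2 h=1 -> lands@4:L; in-air after throw: [b2@4:L b1@9:R]
Beat 4 (L): throw ball2 h=9 -> lands@13:R; in-air after throw: [b1@9:R b2@13:R]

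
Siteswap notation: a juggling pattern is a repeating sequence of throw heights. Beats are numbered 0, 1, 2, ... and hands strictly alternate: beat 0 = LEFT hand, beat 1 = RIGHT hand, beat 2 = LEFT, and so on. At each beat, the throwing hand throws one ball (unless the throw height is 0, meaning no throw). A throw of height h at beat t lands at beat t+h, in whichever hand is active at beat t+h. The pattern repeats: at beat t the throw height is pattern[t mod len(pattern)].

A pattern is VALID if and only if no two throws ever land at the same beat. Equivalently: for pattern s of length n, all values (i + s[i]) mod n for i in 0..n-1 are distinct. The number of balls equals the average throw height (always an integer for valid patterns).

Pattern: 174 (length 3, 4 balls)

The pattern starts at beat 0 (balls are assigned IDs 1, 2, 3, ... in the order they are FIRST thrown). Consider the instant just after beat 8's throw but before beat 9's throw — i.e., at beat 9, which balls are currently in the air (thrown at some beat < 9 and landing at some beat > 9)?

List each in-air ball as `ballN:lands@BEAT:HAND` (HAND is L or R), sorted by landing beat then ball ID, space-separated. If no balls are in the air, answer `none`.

Answer: ball3:lands@11:R ball1:lands@12:L ball2:lands@14:L

Derivation:
Beat 0 (L): throw ball1 h=1 -> lands@1:R; in-air after throw: [b1@1:R]
Beat 1 (R): throw ball1 h=7 -> lands@8:L; in-air after throw: [b1@8:L]
Beat 2 (L): throw ball2 h=4 -> lands@6:L; in-air after throw: [b2@6:L b1@8:L]
Beat 3 (R): throw ball3 h=1 -> lands@4:L; in-air after throw: [b3@4:L b2@6:L b1@8:L]
Beat 4 (L): throw ball3 h=7 -> lands@11:R; in-air after throw: [b2@6:L b1@8:L b3@11:R]
Beat 5 (R): throw ball4 h=4 -> lands@9:R; in-air after throw: [b2@6:L b1@8:L b4@9:R b3@11:R]
Beat 6 (L): throw ball2 h=1 -> lands@7:R; in-air after throw: [b2@7:R b1@8:L b4@9:R b3@11:R]
Beat 7 (R): throw ball2 h=7 -> lands@14:L; in-air after throw: [b1@8:L b4@9:R b3@11:R b2@14:L]
Beat 8 (L): throw ball1 h=4 -> lands@12:L; in-air after throw: [b4@9:R b3@11:R b1@12:L b2@14:L]
Beat 9 (R): throw ball4 h=1 -> lands@10:L; in-air after throw: [b4@10:L b3@11:R b1@12:L b2@14:L]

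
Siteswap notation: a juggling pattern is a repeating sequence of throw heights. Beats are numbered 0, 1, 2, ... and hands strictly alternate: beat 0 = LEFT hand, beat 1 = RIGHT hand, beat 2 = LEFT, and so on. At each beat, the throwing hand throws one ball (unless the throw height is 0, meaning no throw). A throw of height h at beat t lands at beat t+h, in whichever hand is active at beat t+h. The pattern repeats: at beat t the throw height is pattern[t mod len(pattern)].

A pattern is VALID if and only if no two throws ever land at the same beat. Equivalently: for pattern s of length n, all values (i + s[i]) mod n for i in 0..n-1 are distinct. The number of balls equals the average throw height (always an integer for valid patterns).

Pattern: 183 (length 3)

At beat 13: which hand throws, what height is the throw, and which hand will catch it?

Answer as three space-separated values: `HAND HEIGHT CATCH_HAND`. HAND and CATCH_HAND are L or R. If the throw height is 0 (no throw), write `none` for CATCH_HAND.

Beat 13: 13 mod 2 = 1, so hand = R
Throw height = pattern[13 mod 3] = pattern[1] = 8
Lands at beat 13+8=21, 21 mod 2 = 1, so catch hand = R

Answer: R 8 R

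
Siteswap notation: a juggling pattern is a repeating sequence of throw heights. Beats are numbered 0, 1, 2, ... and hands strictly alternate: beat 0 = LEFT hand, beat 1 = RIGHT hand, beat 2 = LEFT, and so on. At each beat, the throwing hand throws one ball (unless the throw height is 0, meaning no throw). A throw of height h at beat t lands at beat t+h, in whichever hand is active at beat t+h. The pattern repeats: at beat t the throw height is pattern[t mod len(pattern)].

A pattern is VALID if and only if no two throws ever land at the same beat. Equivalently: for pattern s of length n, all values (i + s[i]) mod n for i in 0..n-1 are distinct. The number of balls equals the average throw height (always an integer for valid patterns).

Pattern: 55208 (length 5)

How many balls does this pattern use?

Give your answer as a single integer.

Answer: 4

Derivation:
Pattern = [5, 5, 2, 0, 8], length n = 5
  position 0: throw height = 5, running sum = 5
  position 1: throw height = 5, running sum = 10
  position 2: throw height = 2, running sum = 12
  position 3: throw height = 0, running sum = 12
  position 4: throw height = 8, running sum = 20
Total sum = 20; balls = sum / n = 20 / 5 = 4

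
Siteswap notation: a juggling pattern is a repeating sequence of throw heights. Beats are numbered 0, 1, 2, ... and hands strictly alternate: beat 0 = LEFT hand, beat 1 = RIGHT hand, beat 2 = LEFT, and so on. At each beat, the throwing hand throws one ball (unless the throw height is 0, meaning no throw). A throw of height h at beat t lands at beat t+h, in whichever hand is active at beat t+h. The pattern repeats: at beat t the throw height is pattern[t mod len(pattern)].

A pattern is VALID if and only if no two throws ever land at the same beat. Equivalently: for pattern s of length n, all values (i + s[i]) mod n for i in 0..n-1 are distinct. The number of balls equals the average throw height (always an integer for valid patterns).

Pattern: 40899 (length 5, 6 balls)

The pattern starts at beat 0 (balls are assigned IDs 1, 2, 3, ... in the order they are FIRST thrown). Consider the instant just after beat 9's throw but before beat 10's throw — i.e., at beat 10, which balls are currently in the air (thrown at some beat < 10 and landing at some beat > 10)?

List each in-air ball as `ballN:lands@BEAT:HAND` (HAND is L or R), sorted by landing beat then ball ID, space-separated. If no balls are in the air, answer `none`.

Answer: ball3:lands@12:L ball1:lands@13:R ball5:lands@15:R ball6:lands@17:R ball4:lands@18:L

Derivation:
Beat 0 (L): throw ball1 h=4 -> lands@4:L; in-air after throw: [b1@4:L]
Beat 2 (L): throw ball2 h=8 -> lands@10:L; in-air after throw: [b1@4:L b2@10:L]
Beat 3 (R): throw ball3 h=9 -> lands@12:L; in-air after throw: [b1@4:L b2@10:L b3@12:L]
Beat 4 (L): throw ball1 h=9 -> lands@13:R; in-air after throw: [b2@10:L b3@12:L b1@13:R]
Beat 5 (R): throw ball4 h=4 -> lands@9:R; in-air after throw: [b4@9:R b2@10:L b3@12:L b1@13:R]
Beat 7 (R): throw ball5 h=8 -> lands@15:R; in-air after throw: [b4@9:R b2@10:L b3@12:L b1@13:R b5@15:R]
Beat 8 (L): throw ball6 h=9 -> lands@17:R; in-air after throw: [b4@9:R b2@10:L b3@12:L b1@13:R b5@15:R b6@17:R]
Beat 9 (R): throw ball4 h=9 -> lands@18:L; in-air after throw: [b2@10:L b3@12:L b1@13:R b5@15:R b6@17:R b4@18:L]
Beat 10 (L): throw ball2 h=4 -> lands@14:L; in-air after throw: [b3@12:L b1@13:R b2@14:L b5@15:R b6@17:R b4@18:L]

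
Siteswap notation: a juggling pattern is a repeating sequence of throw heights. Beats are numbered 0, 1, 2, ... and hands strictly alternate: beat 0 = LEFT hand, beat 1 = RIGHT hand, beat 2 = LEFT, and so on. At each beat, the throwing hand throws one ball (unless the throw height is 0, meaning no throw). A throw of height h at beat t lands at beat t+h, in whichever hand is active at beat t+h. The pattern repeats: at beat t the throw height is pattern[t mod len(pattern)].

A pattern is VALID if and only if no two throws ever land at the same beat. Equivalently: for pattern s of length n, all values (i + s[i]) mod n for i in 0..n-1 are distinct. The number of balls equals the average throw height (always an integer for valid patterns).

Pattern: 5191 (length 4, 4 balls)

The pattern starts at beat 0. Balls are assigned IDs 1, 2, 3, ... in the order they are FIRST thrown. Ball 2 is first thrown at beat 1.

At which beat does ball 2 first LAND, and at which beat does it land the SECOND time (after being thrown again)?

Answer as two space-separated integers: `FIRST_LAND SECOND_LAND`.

Beat 0 (L): throw ball1 h=5 -> lands@5:R; in-air after throw: [b1@5:R]
Beat 1 (R): throw ball2 h=1 -> lands@2:L; in-air after throw: [b2@2:L b1@5:R]
Beat 2 (L): throw ball2 h=9 -> lands@11:R; in-air after throw: [b1@5:R b2@11:R]
Beat 3 (R): throw ball3 h=1 -> lands@4:L; in-air after throw: [b3@4:L b1@5:R b2@11:R]
Beat 4 (L): throw ball3 h=5 -> lands@9:R; in-air after throw: [b1@5:R b3@9:R b2@11:R]
Beat 5 (R): throw ball1 h=1 -> lands@6:L; in-air after throw: [b1@6:L b3@9:R b2@11:R]
Beat 6 (L): throw ball1 h=9 -> lands@15:R; in-air after throw: [b3@9:R b2@11:R b1@15:R]
Beat 7 (R): throw ball4 h=1 -> lands@8:L; in-air after throw: [b4@8:L b3@9:R b2@11:R b1@15:R]
Beat 8 (L): throw ball4 h=5 -> lands@13:R; in-air after throw: [b3@9:R b2@11:R b4@13:R b1@15:R]
Beat 9 (R): throw ball3 h=1 -> lands@10:L; in-air after throw: [b3@10:L b2@11:R b4@13:R b1@15:R]
Beat 10 (L): throw ball3 h=9 -> lands@19:R; in-air after throw: [b2@11:R b4@13:R b1@15:R b3@19:R]
Beat 11 (R): throw ball2 h=1 -> lands@12:L; in-air after throw: [b2@12:L b4@13:R b1@15:R b3@19:R]
Ball 2: thrown@1 h=1 -> first land @2; rethrown@2 h=9 -> second land @11

Answer: 2 11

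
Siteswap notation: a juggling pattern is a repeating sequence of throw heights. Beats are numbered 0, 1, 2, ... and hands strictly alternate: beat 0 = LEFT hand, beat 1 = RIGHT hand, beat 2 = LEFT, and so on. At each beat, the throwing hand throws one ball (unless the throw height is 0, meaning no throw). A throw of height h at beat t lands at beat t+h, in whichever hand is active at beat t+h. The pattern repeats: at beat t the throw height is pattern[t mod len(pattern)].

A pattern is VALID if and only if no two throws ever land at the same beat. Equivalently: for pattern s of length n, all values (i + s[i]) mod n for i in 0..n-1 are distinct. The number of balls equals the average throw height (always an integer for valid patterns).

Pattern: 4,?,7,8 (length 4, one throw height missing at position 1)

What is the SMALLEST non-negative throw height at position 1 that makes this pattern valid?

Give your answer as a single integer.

i=0: (0 + 4) mod 4 = 0
i=1: s[i]=? (unknown)
i=2: (2 + 7) mod 4 = 1
i=3: (3 + 8) mod 4 = 3
Known residues: [0, 1, 3]; need a permutation of 0..3, so missing residue r = 2
Need (1 + s) mod 4 = 2; smallest s = (2 - 1) mod 4 = 1

Answer: 1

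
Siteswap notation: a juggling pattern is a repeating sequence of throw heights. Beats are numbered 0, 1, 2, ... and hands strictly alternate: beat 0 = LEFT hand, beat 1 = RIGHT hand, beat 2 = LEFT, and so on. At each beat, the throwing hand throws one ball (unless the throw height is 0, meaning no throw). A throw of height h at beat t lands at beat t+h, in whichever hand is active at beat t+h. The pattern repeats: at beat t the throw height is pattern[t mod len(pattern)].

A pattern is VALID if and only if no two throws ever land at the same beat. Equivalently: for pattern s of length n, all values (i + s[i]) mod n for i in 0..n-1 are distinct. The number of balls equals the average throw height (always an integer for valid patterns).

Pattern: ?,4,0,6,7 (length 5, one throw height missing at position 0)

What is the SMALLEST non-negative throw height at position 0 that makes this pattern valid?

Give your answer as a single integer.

Answer: 3

Derivation:
i=0: s[i]=? (unknown)
i=1: (1 + 4) mod 5 = 0
i=2: (2 + 0) mod 5 = 2
i=3: (3 + 6) mod 5 = 4
i=4: (4 + 7) mod 5 = 1
Known residues: [0, 1, 2, 4]; need a permutation of 0..4, so missing residue r = 3
Need (0 + s) mod 5 = 3; smallest s = (3 - 0) mod 5 = 3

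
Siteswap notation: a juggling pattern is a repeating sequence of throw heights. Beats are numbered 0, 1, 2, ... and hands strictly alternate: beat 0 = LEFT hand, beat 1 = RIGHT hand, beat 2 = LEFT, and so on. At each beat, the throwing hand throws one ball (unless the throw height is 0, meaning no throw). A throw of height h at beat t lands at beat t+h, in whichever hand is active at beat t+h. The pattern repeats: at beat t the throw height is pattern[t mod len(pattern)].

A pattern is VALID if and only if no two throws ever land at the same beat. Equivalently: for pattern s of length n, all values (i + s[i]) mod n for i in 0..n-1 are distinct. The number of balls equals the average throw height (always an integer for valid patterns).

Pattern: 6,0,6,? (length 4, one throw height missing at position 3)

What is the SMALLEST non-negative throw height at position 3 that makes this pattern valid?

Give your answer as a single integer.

i=0: (0 + 6) mod 4 = 2
i=1: (1 + 0) mod 4 = 1
i=2: (2 + 6) mod 4 = 0
i=3: s[i]=? (unknown)
Known residues: [0, 1, 2]; need a permutation of 0..3, so missing residue r = 3
Need (3 + s) mod 4 = 3; smallest s = (3 - 3) mod 4 = 0

Answer: 0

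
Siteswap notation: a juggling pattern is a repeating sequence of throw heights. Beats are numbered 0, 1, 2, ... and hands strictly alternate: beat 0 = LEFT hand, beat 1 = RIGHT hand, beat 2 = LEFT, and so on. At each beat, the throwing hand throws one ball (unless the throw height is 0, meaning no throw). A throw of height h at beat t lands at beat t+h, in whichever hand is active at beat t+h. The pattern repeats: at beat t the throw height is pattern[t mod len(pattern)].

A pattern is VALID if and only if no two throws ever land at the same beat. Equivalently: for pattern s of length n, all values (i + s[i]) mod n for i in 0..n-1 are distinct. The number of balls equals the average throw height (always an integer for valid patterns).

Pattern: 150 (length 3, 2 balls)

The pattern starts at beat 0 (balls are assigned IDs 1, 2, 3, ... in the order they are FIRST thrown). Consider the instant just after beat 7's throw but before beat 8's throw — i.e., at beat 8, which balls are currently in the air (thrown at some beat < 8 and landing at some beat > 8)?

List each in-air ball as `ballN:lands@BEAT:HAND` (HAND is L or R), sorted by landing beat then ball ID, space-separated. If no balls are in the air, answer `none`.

Beat 0 (L): throw ball1 h=1 -> lands@1:R; in-air after throw: [b1@1:R]
Beat 1 (R): throw ball1 h=5 -> lands@6:L; in-air after throw: [b1@6:L]
Beat 3 (R): throw ball2 h=1 -> lands@4:L; in-air after throw: [b2@4:L b1@6:L]
Beat 4 (L): throw ball2 h=5 -> lands@9:R; in-air after throw: [b1@6:L b2@9:R]
Beat 6 (L): throw ball1 h=1 -> lands@7:R; in-air after throw: [b1@7:R b2@9:R]
Beat 7 (R): throw ball1 h=5 -> lands@12:L; in-air after throw: [b2@9:R b1@12:L]

Answer: ball2:lands@9:R ball1:lands@12:L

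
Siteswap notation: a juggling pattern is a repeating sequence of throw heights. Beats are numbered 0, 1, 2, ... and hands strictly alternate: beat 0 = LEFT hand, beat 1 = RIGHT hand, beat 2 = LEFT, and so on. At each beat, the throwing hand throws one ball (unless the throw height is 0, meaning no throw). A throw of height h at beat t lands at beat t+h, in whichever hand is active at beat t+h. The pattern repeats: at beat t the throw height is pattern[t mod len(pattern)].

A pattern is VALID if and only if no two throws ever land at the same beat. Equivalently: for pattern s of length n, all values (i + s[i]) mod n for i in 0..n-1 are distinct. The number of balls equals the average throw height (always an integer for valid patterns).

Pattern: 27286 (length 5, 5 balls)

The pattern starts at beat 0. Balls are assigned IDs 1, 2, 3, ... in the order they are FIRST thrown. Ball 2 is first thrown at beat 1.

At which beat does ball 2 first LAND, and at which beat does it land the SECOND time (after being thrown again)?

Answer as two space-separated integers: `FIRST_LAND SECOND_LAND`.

Answer: 8 16

Derivation:
Beat 0 (L): throw ball1 h=2 -> lands@2:L; in-air after throw: [b1@2:L]
Beat 1 (R): throw ball2 h=7 -> lands@8:L; in-air after throw: [b1@2:L b2@8:L]
Beat 2 (L): throw ball1 h=2 -> lands@4:L; in-air after throw: [b1@4:L b2@8:L]
Beat 3 (R): throw ball3 h=8 -> lands@11:R; in-air after throw: [b1@4:L b2@8:L b3@11:R]
Beat 4 (L): throw ball1 h=6 -> lands@10:L; in-air after throw: [b2@8:L b1@10:L b3@11:R]
Beat 5 (R): throw ball4 h=2 -> lands@7:R; in-air after throw: [b4@7:R b2@8:L b1@10:L b3@11:R]
Beat 6 (L): throw ball5 h=7 -> lands@13:R; in-air after throw: [b4@7:R b2@8:L b1@10:L b3@11:R b5@13:R]
Beat 7 (R): throw ball4 h=2 -> lands@9:R; in-air after throw: [b2@8:L b4@9:R b1@10:L b3@11:R b5@13:R]
Beat 8 (L): throw ball2 h=8 -> lands@16:L; in-air after throw: [b4@9:R b1@10:L b3@11:R b5@13:R b2@16:L]
Beat 9 (R): throw ball4 h=6 -> lands@15:R; in-air after throw: [b1@10:L b3@11:R b5@13:R b4@15:R b2@16:L]
Beat 10 (L): throw ball1 h=2 -> lands@12:L; in-air after throw: [b3@11:R b1@12:L b5@13:R b4@15:R b2@16:L]
Beat 11 (R): throw ball3 h=7 -> lands@18:L; in-air after throw: [b1@12:L b5@13:R b4@15:R b2@16:L b3@18:L]
Beat 12 (L): throw ball1 h=2 -> lands@14:L; in-air after throw: [b5@13:R b1@14:L b4@15:R b2@16:L b3@18:L]
Beat 13 (R): throw ball5 h=8 -> lands@21:R; in-air after throw: [b1@14:L b4@15:R b2@16:L b3@18:L b5@21:R]
Beat 14 (L): throw ball1 h=6 -> lands@20:L; in-air after throw: [b4@15:R b2@16:L b3@18:L b1@20:L b5@21:R]
Ball 2: thrown@1 h=7 -> first land @8; rethrown@8 h=8 -> second land @16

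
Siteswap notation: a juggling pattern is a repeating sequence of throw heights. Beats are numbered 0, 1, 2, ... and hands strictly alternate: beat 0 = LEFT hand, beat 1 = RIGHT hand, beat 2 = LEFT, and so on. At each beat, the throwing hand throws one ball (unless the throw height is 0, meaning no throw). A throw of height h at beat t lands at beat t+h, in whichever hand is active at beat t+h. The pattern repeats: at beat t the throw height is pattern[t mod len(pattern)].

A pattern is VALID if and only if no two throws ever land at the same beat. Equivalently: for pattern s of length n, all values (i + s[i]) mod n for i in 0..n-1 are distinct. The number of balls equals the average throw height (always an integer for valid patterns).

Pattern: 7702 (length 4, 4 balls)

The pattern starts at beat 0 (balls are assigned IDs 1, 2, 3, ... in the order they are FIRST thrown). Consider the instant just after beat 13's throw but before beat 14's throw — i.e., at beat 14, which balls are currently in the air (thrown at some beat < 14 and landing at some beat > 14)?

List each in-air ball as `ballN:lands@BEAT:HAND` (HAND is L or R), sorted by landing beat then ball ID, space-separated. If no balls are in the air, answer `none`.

Beat 0 (L): throw ball1 h=7 -> lands@7:R; in-air after throw: [b1@7:R]
Beat 1 (R): throw ball2 h=7 -> lands@8:L; in-air after throw: [b1@7:R b2@8:L]
Beat 3 (R): throw ball3 h=2 -> lands@5:R; in-air after throw: [b3@5:R b1@7:R b2@8:L]
Beat 4 (L): throw ball4 h=7 -> lands@11:R; in-air after throw: [b3@5:R b1@7:R b2@8:L b4@11:R]
Beat 5 (R): throw ball3 h=7 -> lands@12:L; in-air after throw: [b1@7:R b2@8:L b4@11:R b3@12:L]
Beat 7 (R): throw ball1 h=2 -> lands@9:R; in-air after throw: [b2@8:L b1@9:R b4@11:R b3@12:L]
Beat 8 (L): throw ball2 h=7 -> lands@15:R; in-air after throw: [b1@9:R b4@11:R b3@12:L b2@15:R]
Beat 9 (R): throw ball1 h=7 -> lands@16:L; in-air after throw: [b4@11:R b3@12:L b2@15:R b1@16:L]
Beat 11 (R): throw ball4 h=2 -> lands@13:R; in-air after throw: [b3@12:L b4@13:R b2@15:R b1@16:L]
Beat 12 (L): throw ball3 h=7 -> lands@19:R; in-air after throw: [b4@13:R b2@15:R b1@16:L b3@19:R]
Beat 13 (R): throw ball4 h=7 -> lands@20:L; in-air after throw: [b2@15:R b1@16:L b3@19:R b4@20:L]

Answer: ball2:lands@15:R ball1:lands@16:L ball3:lands@19:R ball4:lands@20:L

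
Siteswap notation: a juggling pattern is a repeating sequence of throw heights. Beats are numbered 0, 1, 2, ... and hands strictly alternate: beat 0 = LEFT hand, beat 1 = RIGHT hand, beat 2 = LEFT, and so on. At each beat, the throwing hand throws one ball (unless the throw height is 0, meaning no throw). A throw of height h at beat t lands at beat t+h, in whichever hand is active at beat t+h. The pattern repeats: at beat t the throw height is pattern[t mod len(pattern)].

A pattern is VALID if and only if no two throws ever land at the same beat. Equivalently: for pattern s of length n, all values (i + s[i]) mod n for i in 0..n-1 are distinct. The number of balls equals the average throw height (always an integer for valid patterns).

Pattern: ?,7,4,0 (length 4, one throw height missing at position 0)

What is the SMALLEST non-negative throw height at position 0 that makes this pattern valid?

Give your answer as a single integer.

Answer: 1

Derivation:
i=0: s[i]=? (unknown)
i=1: (1 + 7) mod 4 = 0
i=2: (2 + 4) mod 4 = 2
i=3: (3 + 0) mod 4 = 3
Known residues: [0, 2, 3]; need a permutation of 0..3, so missing residue r = 1
Need (0 + s) mod 4 = 1; smallest s = (1 - 0) mod 4 = 1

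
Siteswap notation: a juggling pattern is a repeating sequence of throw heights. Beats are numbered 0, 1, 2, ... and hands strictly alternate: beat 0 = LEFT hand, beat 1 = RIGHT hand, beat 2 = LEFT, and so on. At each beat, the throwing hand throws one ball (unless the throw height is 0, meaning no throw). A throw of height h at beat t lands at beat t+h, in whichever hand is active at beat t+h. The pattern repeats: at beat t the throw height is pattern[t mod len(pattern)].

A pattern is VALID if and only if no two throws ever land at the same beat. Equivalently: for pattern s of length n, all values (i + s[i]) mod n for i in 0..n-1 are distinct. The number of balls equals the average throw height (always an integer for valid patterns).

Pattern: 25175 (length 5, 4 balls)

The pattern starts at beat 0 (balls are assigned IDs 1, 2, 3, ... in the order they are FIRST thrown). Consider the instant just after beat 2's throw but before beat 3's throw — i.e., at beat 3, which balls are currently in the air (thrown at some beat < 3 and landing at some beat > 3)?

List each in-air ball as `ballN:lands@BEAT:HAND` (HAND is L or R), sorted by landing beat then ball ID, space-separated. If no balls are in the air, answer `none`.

Beat 0 (L): throw ball1 h=2 -> lands@2:L; in-air after throw: [b1@2:L]
Beat 1 (R): throw ball2 h=5 -> lands@6:L; in-air after throw: [b1@2:L b2@6:L]
Beat 2 (L): throw ball1 h=1 -> lands@3:R; in-air after throw: [b1@3:R b2@6:L]
Beat 3 (R): throw ball1 h=7 -> lands@10:L; in-air after throw: [b2@6:L b1@10:L]

Answer: ball2:lands@6:L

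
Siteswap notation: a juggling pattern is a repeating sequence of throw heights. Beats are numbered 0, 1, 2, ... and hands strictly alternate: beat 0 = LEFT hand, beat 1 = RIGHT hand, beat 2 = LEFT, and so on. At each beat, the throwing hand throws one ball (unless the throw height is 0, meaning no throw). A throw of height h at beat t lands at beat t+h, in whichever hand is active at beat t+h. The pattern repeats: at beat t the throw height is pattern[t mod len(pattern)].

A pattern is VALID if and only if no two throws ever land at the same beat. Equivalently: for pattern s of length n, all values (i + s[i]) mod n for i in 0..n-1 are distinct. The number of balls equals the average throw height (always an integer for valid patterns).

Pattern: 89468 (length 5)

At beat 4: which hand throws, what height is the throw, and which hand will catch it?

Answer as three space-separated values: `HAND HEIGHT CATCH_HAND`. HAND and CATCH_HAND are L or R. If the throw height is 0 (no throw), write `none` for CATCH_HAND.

Answer: L 8 L

Derivation:
Beat 4: 4 mod 2 = 0, so hand = L
Throw height = pattern[4 mod 5] = pattern[4] = 8
Lands at beat 4+8=12, 12 mod 2 = 0, so catch hand = L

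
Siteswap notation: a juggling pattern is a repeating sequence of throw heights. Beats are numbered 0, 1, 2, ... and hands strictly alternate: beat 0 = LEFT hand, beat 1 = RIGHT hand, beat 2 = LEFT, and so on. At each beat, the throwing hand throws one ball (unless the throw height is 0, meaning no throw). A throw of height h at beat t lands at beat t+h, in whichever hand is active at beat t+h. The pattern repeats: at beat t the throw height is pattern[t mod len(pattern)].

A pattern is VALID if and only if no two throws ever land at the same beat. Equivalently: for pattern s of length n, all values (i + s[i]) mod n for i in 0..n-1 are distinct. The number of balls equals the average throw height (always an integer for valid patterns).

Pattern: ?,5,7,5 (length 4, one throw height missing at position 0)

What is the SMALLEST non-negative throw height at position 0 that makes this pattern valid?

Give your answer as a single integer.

i=0: s[i]=? (unknown)
i=1: (1 + 5) mod 4 = 2
i=2: (2 + 7) mod 4 = 1
i=3: (3 + 5) mod 4 = 0
Known residues: [0, 1, 2]; need a permutation of 0..3, so missing residue r = 3
Need (0 + s) mod 4 = 3; smallest s = (3 - 0) mod 4 = 3

Answer: 3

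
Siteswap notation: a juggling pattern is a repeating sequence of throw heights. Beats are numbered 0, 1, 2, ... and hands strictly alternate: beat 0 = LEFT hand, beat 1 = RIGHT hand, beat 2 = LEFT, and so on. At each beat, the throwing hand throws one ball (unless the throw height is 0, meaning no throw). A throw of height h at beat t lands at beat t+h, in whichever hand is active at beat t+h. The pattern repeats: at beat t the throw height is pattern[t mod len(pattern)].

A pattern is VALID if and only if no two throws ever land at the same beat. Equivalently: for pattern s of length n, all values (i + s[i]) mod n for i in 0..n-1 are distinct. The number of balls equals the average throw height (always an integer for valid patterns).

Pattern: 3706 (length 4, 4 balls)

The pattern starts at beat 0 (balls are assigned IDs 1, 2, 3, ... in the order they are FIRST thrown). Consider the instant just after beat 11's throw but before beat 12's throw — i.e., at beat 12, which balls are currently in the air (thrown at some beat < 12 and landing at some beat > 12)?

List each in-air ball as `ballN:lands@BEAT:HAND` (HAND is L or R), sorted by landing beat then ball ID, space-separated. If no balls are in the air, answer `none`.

Answer: ball3:lands@13:R ball1:lands@16:L ball2:lands@17:R

Derivation:
Beat 0 (L): throw ball1 h=3 -> lands@3:R; in-air after throw: [b1@3:R]
Beat 1 (R): throw ball2 h=7 -> lands@8:L; in-air after throw: [b1@3:R b2@8:L]
Beat 3 (R): throw ball1 h=6 -> lands@9:R; in-air after throw: [b2@8:L b1@9:R]
Beat 4 (L): throw ball3 h=3 -> lands@7:R; in-air after throw: [b3@7:R b2@8:L b1@9:R]
Beat 5 (R): throw ball4 h=7 -> lands@12:L; in-air after throw: [b3@7:R b2@8:L b1@9:R b4@12:L]
Beat 7 (R): throw ball3 h=6 -> lands@13:R; in-air after throw: [b2@8:L b1@9:R b4@12:L b3@13:R]
Beat 8 (L): throw ball2 h=3 -> lands@11:R; in-air after throw: [b1@9:R b2@11:R b4@12:L b3@13:R]
Beat 9 (R): throw ball1 h=7 -> lands@16:L; in-air after throw: [b2@11:R b4@12:L b3@13:R b1@16:L]
Beat 11 (R): throw ball2 h=6 -> lands@17:R; in-air after throw: [b4@12:L b3@13:R b1@16:L b2@17:R]
Beat 12 (L): throw ball4 h=3 -> lands@15:R; in-air after throw: [b3@13:R b4@15:R b1@16:L b2@17:R]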